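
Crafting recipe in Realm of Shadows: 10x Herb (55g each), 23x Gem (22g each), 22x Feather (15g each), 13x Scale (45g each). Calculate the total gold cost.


Cost breakdown:
  Herb: 10 * 55 = 550
  Gem: 23 * 22 = 506
  Feather: 22 * 15 = 330
  Scale: 13 * 45 = 585
Total = 550 + 506 + 330 + 585 = 1971

1971 gold


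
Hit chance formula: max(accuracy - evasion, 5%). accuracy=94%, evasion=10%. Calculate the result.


accuracy - evasion = 94 - 10 = 84
Apply floor: max(84, 5) = 84
Hit chance = 84%

84%


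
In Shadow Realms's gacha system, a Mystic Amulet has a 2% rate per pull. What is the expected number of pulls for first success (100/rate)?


Expected pulls for a geometric distribution = 1/p = 100 / rate%
= 100 / 2
= 50.0

50.0 pulls


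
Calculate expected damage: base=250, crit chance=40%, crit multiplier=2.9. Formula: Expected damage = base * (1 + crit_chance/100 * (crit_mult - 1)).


E[dmg] = base * (1 + crit_chance * (crit_mult - 1))
cc as decimal = 40/100 = 0.4
cm - 1 = 2.9 - 1 = 1.9
Bonus factor = 0.4 * 1.9 = 0.76
Total multiplier = 1 + 0.76 = 1.76
Expected damage = 250 * 1.76 = 440.00

440.00 damage


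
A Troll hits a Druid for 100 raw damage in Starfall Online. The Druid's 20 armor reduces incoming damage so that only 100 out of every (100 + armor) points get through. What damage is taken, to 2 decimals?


actual = 100 * 100 / (100 + 20)
= 100 * 100 / 120
= 10000 / 120
= 83.33

83.33 damage


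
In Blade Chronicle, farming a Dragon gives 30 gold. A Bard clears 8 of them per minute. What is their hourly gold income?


Gold per minute = 30 * 8 = 240
Gold per hour = 240 * 60 = 14400

14400 gold/hour


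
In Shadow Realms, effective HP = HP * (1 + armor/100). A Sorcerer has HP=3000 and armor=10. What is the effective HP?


EHP = 3000 * (1 + 10/100)
= 3000 * (1 + 0.1)
= 3000 * 1.1
= 3300.0

3300.0 EHP


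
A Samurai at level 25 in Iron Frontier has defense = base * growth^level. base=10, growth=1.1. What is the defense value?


value = base * growth^level
= 10 * 1.1^25
= 10 * 10.834706
= 108.35

108.35 defense


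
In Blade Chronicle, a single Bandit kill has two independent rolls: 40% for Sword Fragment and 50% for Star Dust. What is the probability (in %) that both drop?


For independent events, P(both) = P(A) * P(B)
= 40% * 50%
= 2000 / 100 %
= 20.0%

20.0%


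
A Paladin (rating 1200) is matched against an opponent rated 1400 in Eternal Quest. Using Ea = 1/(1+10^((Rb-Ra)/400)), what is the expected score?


Elo expected score: Ea = 1/(1 + 10^((Rb-Ra)/400))
Rb - Ra = 1400 - 1200 = 200
(Rb-Ra)/400 = 200/400 = 0.5
10^0.5 = 3.162278
Ea = 1/(1 + 3.162278) = 1/4.162278 = 0.2403

0.2403


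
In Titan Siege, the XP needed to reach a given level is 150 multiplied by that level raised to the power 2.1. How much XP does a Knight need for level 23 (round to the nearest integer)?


XP = 150 * level^2.1
Substitute level = 23:
XP = 150 * 23^2.1
= 150 * 723.8165
= 108572

108572 XP


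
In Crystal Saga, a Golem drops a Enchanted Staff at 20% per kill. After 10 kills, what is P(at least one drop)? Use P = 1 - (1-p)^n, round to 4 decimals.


P(at least one) = 1 - P(none) = 1 - (1-p)^n
p = 20/100 = 0.2
1 - p = 0.8
(1 - p)^10 = 0.8^10 = 0.107374
P(at least one) = 1 - 0.107374 = 0.8926

0.8926


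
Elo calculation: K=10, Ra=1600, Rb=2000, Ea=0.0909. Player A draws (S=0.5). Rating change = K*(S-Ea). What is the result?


Elo update: delta = K * (S - Ea), where S = 0.5 (draws)
S - Ea = 0.5 - 0.0909 = 0.4091
Rating change = 10 * 0.4091
= 4.09

4.09 rating points


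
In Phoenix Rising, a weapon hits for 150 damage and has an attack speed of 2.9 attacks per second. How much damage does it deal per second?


DPS = damage * attack_speed
= 150 * 2.9
= 435.0

435.0 DPS


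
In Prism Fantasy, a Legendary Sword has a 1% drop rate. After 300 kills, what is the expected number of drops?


Expected drops = kills * (drop_rate / 100)
= 300 * (1 / 100)
= 300 * 0.01
= 3.0

3.0 drops


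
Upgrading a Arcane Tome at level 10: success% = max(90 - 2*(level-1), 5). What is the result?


raw_rate = 90 - 2 * (10 - 1)
= 90 - 2 * 9
= 90 - 18
= 72
Apply floor: max(72, 5) = 72%

72%


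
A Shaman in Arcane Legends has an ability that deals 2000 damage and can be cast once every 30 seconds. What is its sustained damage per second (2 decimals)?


DPS = damage / cooldown
= 2000 / 30
= 66.67

66.67 DPS


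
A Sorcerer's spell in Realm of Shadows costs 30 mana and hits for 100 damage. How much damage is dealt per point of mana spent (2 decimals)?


Efficiency = damage / mana
= 100 / 30
= 3.33

3.33 dmg/mana


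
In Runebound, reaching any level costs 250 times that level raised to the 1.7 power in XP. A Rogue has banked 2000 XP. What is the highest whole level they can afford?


XP = 250 * level^1.7, so level = (XP / 250)^(1/1.7)
= (2000 / 250)^(1/1.7)
= 8.0^0.5882
= 3.398
Floor: level = 3

level 3


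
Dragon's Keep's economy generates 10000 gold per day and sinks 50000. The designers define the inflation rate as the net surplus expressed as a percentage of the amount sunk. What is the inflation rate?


Net gold = 10000 - 50000 = -40000
Inflation rate = net / sunk * 100 = -40000 / 50000 * 100
= -0.8 * 100
= -80.00%

-80.00%


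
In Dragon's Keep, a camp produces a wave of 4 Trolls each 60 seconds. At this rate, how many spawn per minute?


Spawns per minute = count * (60 / interval)
= 4 * (60 / 60)
= 4 * 1.0
= 4.0

4.0 per minute


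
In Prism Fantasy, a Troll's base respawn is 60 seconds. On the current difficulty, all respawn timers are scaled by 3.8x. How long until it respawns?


Respawn time = base * multiplier
= 60 * 3.8
= 228.0 seconds

228.0 seconds


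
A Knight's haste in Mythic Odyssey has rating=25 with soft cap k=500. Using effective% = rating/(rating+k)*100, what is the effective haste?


effective% = rating / (rating + k) * 100
= 25 / (25 + 500) * 100
= 25 / 525 * 100
= 0.047619 * 100
= 4.76%

4.76%


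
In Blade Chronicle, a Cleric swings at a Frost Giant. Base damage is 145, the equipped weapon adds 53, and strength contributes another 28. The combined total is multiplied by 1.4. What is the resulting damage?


Sum base + weapon + str = 145 + 53 + 28 = 226
Multiply by 1.4:
226 * 1.4 = 316.4

316.4 damage


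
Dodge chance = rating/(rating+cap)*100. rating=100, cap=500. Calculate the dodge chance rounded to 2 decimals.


dodge% = 100 / (100 + 500) * 100
= 100 / 600 * 100
= 0.166667 * 100
= 16.67%

16.67%


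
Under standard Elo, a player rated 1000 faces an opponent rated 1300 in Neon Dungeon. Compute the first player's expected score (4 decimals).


Elo expected score: Ea = 1/(1 + 10^((Rb-Ra)/400))
Rb - Ra = 1300 - 1000 = 300
(Rb-Ra)/400 = 300/400 = 0.75
10^0.75 = 5.623413
Ea = 1/(1 + 5.623413) = 1/6.623413 = 0.1510

0.1510


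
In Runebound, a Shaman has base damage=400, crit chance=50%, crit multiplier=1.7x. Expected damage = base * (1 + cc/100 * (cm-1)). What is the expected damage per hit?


E[dmg] = base * (1 + crit_chance * (crit_mult - 1))
cc as decimal = 50/100 = 0.5
cm - 1 = 1.7 - 1 = 0.7
Bonus factor = 0.5 * 0.7 = 0.35
Total multiplier = 1 + 0.35 = 1.35
Expected damage = 400 * 1.35 = 540.00

540.00 damage


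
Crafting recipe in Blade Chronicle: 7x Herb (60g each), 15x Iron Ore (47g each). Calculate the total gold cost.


Cost breakdown:
  Herb: 7 * 60 = 420
  Iron Ore: 15 * 47 = 705
Total = 420 + 705 = 1125

1125 gold


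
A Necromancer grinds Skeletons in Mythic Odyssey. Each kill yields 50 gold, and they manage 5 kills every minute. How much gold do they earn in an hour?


Gold per minute = 50 * 5 = 250
Gold per hour = 250 * 60 = 15000

15000 gold/hour


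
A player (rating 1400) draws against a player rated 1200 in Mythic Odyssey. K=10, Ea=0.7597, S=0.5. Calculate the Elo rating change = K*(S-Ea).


Elo update: delta = K * (S - Ea), where S = 0.5 (draws)
S - Ea = 0.5 - 0.7597 = -0.2597
Rating change = 10 * -0.2597
= -2.60

-2.60 rating points


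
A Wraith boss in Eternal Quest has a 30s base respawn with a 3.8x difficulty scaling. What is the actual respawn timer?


Respawn time = base * multiplier
= 30 * 3.8
= 114.0 seconds

114.0 seconds


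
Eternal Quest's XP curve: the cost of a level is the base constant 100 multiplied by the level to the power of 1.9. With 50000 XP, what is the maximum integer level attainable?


XP = 100 * level^1.9, so level = (XP / 100)^(1/1.9)
= (50000 / 100)^(1/1.9)
= 500.0^0.5263
= 26.3336
Floor: level = 26

level 26


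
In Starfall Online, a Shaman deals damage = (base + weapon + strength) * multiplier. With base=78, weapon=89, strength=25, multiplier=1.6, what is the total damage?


Sum base + weapon + str = 78 + 89 + 25 = 192
Multiply by 1.6:
192 * 1.6 = 307.2

307.2 damage


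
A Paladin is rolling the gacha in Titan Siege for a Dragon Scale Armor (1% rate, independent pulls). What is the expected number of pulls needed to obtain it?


Expected pulls for a geometric distribution = 1/p = 100 / rate%
= 100 / 1
= 100.0

100.0 pulls


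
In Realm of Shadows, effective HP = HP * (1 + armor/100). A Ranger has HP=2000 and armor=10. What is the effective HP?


EHP = 2000 * (1 + 10/100)
= 2000 * (1 + 0.1)
= 2000 * 1.1
= 2200.0

2200.0 EHP


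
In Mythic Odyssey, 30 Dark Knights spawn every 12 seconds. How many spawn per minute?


Spawns per minute = count * (60 / interval)
= 30 * (60 / 12)
= 30 * 5.0
= 150.0

150.0 per minute


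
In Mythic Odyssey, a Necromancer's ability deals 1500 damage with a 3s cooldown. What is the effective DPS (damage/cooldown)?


DPS = damage / cooldown
= 1500 / 3
= 500.00

500.00 DPS


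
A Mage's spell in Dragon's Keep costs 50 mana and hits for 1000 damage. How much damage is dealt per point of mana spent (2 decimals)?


Efficiency = damage / mana
= 1000 / 50
= 20.00

20.00 dmg/mana


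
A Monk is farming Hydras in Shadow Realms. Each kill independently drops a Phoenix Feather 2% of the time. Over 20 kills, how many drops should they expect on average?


Expected drops = kills * (drop_rate / 100)
= 20 * (2 / 100)
= 20 * 0.02
= 0.4

0.4 drops


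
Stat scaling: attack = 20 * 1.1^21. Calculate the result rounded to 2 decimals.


value = base * growth^level
= 20 * 1.1^21
= 20 * 7.4002499
= 148.00

148.00 attack


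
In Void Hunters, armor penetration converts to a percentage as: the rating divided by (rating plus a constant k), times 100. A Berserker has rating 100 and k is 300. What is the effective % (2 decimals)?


effective% = rating / (rating + k) * 100
= 100 / (100 + 300) * 100
= 100 / 400 * 100
= 0.25 * 100
= 25.00%

25.00%


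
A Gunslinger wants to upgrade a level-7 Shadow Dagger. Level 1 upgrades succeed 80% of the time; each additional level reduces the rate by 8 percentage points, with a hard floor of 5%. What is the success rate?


raw_rate = 80 - 8 * (7 - 1)
= 80 - 8 * 6
= 80 - 48
= 32
Apply floor: max(32, 5) = 32%

32%


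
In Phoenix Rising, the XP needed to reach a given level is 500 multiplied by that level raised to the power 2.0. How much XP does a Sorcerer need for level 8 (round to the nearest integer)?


XP = 500 * level^2.0
Substitute level = 8:
XP = 500 * 8^2.0
= 500 * 64.0
= 32000

32000 XP


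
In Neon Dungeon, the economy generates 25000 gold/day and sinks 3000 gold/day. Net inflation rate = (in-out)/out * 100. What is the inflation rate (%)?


Net gold = 25000 - 3000 = 22000
Inflation rate = net / sunk * 100 = 22000 / 3000 * 100
= 7.333333 * 100
= 733.33%

733.33%


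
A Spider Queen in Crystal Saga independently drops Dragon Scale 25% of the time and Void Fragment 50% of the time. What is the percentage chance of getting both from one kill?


For independent events, P(both) = P(A) * P(B)
= 25% * 50%
= 1250 / 100 %
= 12.5%

12.5%


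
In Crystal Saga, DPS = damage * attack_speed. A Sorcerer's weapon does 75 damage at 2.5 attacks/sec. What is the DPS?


DPS = damage * attack_speed
= 75 * 2.5
= 187.5

187.5 DPS


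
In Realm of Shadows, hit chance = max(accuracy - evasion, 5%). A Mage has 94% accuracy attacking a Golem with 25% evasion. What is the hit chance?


accuracy - evasion = 94 - 25 = 69
Apply floor: max(69, 5) = 69
Hit chance = 69%

69%


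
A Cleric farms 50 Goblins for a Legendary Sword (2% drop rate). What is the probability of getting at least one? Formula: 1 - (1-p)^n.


P(at least one) = 1 - P(none) = 1 - (1-p)^n
p = 2/100 = 0.02
1 - p = 0.98
(1 - p)^50 = 0.98^50 = 0.364170
P(at least one) = 1 - 0.364170 = 0.6358

0.6358


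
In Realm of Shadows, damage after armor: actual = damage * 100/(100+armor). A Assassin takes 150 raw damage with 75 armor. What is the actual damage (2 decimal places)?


actual = 150 * 100 / (100 + 75)
= 150 * 100 / 175
= 15000 / 175
= 85.71

85.71 damage


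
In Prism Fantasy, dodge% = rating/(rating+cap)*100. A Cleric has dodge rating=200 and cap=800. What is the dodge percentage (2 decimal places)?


dodge% = 200 / (200 + 800) * 100
= 200 / 1000 * 100
= 0.2 * 100
= 20.00%

20.00%


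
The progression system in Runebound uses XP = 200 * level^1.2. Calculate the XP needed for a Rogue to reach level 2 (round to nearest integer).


XP = 200 * level^1.2
Substitute level = 2:
XP = 200 * 2^1.2
= 200 * 2.2974
= 459

459 XP


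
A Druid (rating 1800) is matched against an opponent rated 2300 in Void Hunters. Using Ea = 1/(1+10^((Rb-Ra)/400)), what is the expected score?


Elo expected score: Ea = 1/(1 + 10^((Rb-Ra)/400))
Rb - Ra = 2300 - 1800 = 500
(Rb-Ra)/400 = 500/400 = 1.25
10^1.25 = 17.782794
Ea = 1/(1 + 17.782794) = 1/18.782794 = 0.0532

0.0532


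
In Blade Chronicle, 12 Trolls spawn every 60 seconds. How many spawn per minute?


Spawns per minute = count * (60 / interval)
= 12 * (60 / 60)
= 12 * 1.0
= 12.0

12.0 per minute


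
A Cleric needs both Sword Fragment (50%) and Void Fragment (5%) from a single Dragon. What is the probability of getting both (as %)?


For independent events, P(both) = P(A) * P(B)
= 50% * 5%
= 250 / 100 %
= 2.5%

2.5%


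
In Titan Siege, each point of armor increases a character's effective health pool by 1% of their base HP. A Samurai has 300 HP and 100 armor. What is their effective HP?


EHP = 300 * (1 + 100/100)
= 300 * (1 + 1.0)
= 300 * 2.0
= 600.0

600.0 EHP


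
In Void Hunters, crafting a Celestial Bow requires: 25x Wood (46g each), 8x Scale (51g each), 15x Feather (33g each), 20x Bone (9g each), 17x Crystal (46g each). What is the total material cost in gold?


Cost breakdown:
  Wood: 25 * 46 = 1150
  Scale: 8 * 51 = 408
  Feather: 15 * 33 = 495
  Bone: 20 * 9 = 180
  Crystal: 17 * 46 = 782
Total = 1150 + 408 + 495 + 180 + 782 = 3015

3015 gold


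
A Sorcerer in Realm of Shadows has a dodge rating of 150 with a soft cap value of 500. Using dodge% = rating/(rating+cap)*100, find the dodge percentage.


dodge% = 150 / (150 + 500) * 100
= 150 / 650 * 100
= 0.230769 * 100
= 23.08%

23.08%


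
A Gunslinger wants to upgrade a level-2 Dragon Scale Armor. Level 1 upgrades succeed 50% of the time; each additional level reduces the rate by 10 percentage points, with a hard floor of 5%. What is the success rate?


raw_rate = 50 - 10 * (2 - 1)
= 50 - 10 * 1
= 50 - 10
= 40
Apply floor: max(40, 5) = 40%

40%


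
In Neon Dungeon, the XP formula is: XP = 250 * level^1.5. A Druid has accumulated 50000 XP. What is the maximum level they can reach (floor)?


XP = 250 * level^1.5, so level = (XP / 250)^(1/1.5)
= (50000 / 250)^(1/1.5)
= 200.0^0.6667
= 34.1995
Floor: level = 34

level 34


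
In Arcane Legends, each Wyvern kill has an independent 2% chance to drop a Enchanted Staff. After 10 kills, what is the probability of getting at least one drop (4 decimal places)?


P(at least one) = 1 - P(none) = 1 - (1-p)^n
p = 2/100 = 0.02
1 - p = 0.98
(1 - p)^10 = 0.98^10 = 0.817073
P(at least one) = 1 - 0.817073 = 0.1829

0.1829


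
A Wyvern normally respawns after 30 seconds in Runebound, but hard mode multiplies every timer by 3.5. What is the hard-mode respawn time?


Respawn time = base * multiplier
= 30 * 3.5
= 105.0 seconds

105.0 seconds


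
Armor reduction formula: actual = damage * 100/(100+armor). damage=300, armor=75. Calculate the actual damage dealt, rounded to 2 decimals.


actual = 300 * 100 / (100 + 75)
= 300 * 100 / 175
= 30000 / 175
= 171.43

171.43 damage


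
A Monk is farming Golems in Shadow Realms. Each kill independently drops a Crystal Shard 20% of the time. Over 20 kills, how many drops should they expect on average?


Expected drops = kills * (drop_rate / 100)
= 20 * (20 / 100)
= 20 * 0.2
= 4.0

4.0 drops


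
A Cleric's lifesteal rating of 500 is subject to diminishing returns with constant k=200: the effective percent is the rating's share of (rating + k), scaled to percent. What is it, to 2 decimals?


effective% = rating / (rating + k) * 100
= 500 / (500 + 200) * 100
= 500 / 700 * 100
= 0.714286 * 100
= 71.43%

71.43%


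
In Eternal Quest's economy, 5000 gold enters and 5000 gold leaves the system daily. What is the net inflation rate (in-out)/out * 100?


Net gold = 5000 - 5000 = 0
Inflation rate = net / sunk * 100 = 0 / 5000 * 100
= 0.0 * 100
= 0.00%

0.00%


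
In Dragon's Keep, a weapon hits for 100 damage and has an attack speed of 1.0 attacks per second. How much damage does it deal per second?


DPS = damage * attack_speed
= 100 * 1.0
= 100.0

100.0 DPS


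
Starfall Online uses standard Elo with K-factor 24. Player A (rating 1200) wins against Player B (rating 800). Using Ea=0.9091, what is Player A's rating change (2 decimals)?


Elo update: delta = K * (S - Ea), where S = 1 (wins)
S - Ea = 1 - 0.9091 = 0.0909
Rating change = 24 * 0.0909
= 2.18

2.18 rating points


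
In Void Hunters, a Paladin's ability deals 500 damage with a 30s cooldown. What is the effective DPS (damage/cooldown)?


DPS = damage / cooldown
= 500 / 30
= 16.67

16.67 DPS


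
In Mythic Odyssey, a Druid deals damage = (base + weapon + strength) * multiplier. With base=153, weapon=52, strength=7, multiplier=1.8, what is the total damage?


Sum base + weapon + str = 153 + 52 + 7 = 212
Multiply by 1.8:
212 * 1.8 = 381.6

381.6 damage


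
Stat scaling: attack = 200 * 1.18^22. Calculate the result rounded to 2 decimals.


value = base * growth^level
= 200 * 1.18^22
= 200 * 38.142061
= 7628.41

7628.41 attack


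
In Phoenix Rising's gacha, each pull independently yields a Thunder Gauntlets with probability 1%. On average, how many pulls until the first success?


Expected pulls for a geometric distribution = 1/p = 100 / rate%
= 100 / 1
= 100.0

100.0 pulls


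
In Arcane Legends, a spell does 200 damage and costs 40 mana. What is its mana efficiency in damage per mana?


Efficiency = damage / mana
= 200 / 40
= 5.00

5.00 dmg/mana


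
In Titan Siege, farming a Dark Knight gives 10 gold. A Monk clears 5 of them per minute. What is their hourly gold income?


Gold per minute = 10 * 5 = 50
Gold per hour = 50 * 60 = 3000

3000 gold/hour


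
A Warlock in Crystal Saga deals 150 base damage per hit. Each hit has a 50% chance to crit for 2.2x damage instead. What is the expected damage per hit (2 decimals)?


E[dmg] = base * (1 + crit_chance * (crit_mult - 1))
cc as decimal = 50/100 = 0.5
cm - 1 = 2.2 - 1 = 1.2
Bonus factor = 0.5 * 1.2 = 0.6
Total multiplier = 1 + 0.6 = 1.6
Expected damage = 150 * 1.6 = 240.00

240.00 damage


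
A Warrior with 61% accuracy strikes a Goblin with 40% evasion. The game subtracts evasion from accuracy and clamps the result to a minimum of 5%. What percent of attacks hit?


accuracy - evasion = 61 - 40 = 21
Apply floor: max(21, 5) = 21
Hit chance = 21%

21%


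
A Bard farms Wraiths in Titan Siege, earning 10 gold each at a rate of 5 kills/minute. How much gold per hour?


Gold per minute = 10 * 5 = 50
Gold per hour = 50 * 60 = 3000

3000 gold/hour


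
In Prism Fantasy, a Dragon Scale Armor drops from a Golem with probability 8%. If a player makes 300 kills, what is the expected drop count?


Expected drops = kills * (drop_rate / 100)
= 300 * (8 / 100)
= 300 * 0.08
= 24.0

24.0 drops


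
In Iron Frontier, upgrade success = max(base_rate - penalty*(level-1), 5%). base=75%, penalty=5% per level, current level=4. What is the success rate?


raw_rate = 75 - 5 * (4 - 1)
= 75 - 5 * 3
= 75 - 15
= 60
Apply floor: max(60, 5) = 60%

60%


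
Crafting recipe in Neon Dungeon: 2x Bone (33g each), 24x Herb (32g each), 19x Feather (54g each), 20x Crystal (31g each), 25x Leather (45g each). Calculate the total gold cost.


Cost breakdown:
  Bone: 2 * 33 = 66
  Herb: 24 * 32 = 768
  Feather: 19 * 54 = 1026
  Crystal: 20 * 31 = 620
  Leather: 25 * 45 = 1125
Total = 66 + 768 + 1026 + 620 + 1125 = 3605

3605 gold


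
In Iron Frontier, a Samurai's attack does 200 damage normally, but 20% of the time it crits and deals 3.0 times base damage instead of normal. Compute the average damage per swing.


E[dmg] = base * (1 + crit_chance * (crit_mult - 1))
cc as decimal = 20/100 = 0.2
cm - 1 = 3.0 - 1 = 2.0
Bonus factor = 0.2 * 2.0 = 0.4
Total multiplier = 1 + 0.4 = 1.4
Expected damage = 200 * 1.4 = 280.00

280.00 damage


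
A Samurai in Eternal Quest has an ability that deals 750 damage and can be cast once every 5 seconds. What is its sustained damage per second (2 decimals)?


DPS = damage / cooldown
= 750 / 5
= 150.00

150.00 DPS


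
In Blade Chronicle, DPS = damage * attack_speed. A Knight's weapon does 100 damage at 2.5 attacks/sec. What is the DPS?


DPS = damage * attack_speed
= 100 * 2.5
= 250.0

250.0 DPS


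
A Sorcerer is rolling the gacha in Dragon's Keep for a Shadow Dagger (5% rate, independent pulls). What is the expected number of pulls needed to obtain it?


Expected pulls for a geometric distribution = 1/p = 100 / rate%
= 100 / 5
= 20.0

20.0 pulls


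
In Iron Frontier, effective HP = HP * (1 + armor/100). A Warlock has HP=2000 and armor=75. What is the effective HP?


EHP = 2000 * (1 + 75/100)
= 2000 * (1 + 0.75)
= 2000 * 1.75
= 3500.0

3500.0 EHP


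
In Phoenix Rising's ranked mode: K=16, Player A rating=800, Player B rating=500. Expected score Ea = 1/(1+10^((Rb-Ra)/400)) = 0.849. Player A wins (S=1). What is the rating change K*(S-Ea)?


Elo update: delta = K * (S - Ea), where S = 1 (wins)
S - Ea = 1 - 0.849 = 0.151
Rating change = 16 * 0.151
= 2.42

2.42 rating points


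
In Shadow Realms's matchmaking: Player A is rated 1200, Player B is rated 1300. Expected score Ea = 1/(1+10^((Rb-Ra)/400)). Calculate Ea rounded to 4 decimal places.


Elo expected score: Ea = 1/(1 + 10^((Rb-Ra)/400))
Rb - Ra = 1300 - 1200 = 100
(Rb-Ra)/400 = 100/400 = 0.25
10^0.25 = 1.778279
Ea = 1/(1 + 1.778279) = 1/2.778279 = 0.3599

0.3599


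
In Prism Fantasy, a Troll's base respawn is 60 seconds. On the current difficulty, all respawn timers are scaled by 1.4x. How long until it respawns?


Respawn time = base * multiplier
= 60 * 1.4
= 84.0 seconds

84.0 seconds


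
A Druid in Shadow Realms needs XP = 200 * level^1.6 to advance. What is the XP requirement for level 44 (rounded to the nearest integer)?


XP = 200 * level^1.6
Substitute level = 44:
XP = 200 * 44^1.6
= 200 * 426.1125
= 85223

85223 XP


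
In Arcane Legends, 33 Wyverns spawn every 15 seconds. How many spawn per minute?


Spawns per minute = count * (60 / interval)
= 33 * (60 / 15)
= 33 * 4.0
= 132.0

132.0 per minute


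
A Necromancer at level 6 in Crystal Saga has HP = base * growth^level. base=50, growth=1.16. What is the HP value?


value = base * growth^level
= 50 * 1.16^6
= 50 * 2.436396
= 121.82

121.82 HP


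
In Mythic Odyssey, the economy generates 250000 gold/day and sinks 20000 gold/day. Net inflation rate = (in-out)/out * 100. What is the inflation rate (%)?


Net gold = 250000 - 20000 = 230000
Inflation rate = net / sunk * 100 = 230000 / 20000 * 100
= 11.5 * 100
= 1150.00%

1150.00%


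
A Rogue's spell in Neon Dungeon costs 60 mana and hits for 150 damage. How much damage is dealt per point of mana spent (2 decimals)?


Efficiency = damage / mana
= 150 / 60
= 2.50

2.50 dmg/mana


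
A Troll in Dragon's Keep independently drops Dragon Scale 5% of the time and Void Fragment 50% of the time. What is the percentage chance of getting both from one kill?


For independent events, P(both) = P(A) * P(B)
= 5% * 50%
= 250 / 100 %
= 2.5%

2.5%


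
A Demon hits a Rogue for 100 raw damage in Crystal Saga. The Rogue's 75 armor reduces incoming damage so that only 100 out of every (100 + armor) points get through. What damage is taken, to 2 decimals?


actual = 100 * 100 / (100 + 75)
= 100 * 100 / 175
= 10000 / 175
= 57.14

57.14 damage


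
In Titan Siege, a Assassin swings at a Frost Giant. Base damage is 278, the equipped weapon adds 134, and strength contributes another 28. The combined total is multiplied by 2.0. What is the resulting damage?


Sum base + weapon + str = 278 + 134 + 28 = 440
Multiply by 2.0:
440 * 2.0 = 880.0

880.0 damage


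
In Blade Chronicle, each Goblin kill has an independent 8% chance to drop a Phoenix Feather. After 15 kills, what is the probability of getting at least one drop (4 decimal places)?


P(at least one) = 1 - P(none) = 1 - (1-p)^n
p = 8/100 = 0.08
1 - p = 0.92
(1 - p)^15 = 0.92^15 = 0.286297
P(at least one) = 1 - 0.286297 = 0.7137

0.7137


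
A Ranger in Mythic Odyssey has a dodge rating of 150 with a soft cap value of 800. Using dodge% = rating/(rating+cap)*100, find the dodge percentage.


dodge% = 150 / (150 + 800) * 100
= 150 / 950 * 100
= 0.157895 * 100
= 15.79%

15.79%


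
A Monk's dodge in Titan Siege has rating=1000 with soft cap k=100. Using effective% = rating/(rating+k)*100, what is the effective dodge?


effective% = rating / (rating + k) * 100
= 1000 / (1000 + 100) * 100
= 1000 / 1100 * 100
= 0.909091 * 100
= 90.91%

90.91%


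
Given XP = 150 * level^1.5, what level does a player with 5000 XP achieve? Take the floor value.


XP = 150 * level^1.5, so level = (XP / 150)^(1/1.5)
= (5000 / 150)^(1/1.5)
= 33.3333^0.6667
= 10.3574
Floor: level = 10

level 10


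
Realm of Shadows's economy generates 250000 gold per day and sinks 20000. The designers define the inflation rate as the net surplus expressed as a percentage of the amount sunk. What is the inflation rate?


Net gold = 250000 - 20000 = 230000
Inflation rate = net / sunk * 100 = 230000 / 20000 * 100
= 11.5 * 100
= 1150.00%

1150.00%


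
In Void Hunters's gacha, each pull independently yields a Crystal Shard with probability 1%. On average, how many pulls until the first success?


Expected pulls for a geometric distribution = 1/p = 100 / rate%
= 100 / 1
= 100.0

100.0 pulls


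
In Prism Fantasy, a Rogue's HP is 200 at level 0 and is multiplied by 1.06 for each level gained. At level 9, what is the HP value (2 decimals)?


value = base * growth^level
= 200 * 1.06^9
= 200 * 1.689479
= 337.90

337.90 HP


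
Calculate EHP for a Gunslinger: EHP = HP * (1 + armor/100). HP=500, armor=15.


EHP = 500 * (1 + 15/100)
= 500 * (1 + 0.15)
= 500 * 1.15
= 575.0

575.0 EHP


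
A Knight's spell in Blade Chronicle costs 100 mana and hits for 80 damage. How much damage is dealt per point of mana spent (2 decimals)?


Efficiency = damage / mana
= 80 / 100
= 0.80

0.80 dmg/mana


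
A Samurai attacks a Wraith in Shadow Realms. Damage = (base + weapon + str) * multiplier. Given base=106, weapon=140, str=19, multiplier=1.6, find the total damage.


Sum base + weapon + str = 106 + 140 + 19 = 265
Multiply by 1.6:
265 * 1.6 = 424.0

424.0 damage


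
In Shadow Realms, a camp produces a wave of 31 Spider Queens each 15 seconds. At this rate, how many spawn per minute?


Spawns per minute = count * (60 / interval)
= 31 * (60 / 15)
= 31 * 4.0
= 124.0

124.0 per minute


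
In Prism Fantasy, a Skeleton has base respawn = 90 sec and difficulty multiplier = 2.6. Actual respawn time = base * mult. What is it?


Respawn time = base * multiplier
= 90 * 2.6
= 234.0 seconds

234.0 seconds


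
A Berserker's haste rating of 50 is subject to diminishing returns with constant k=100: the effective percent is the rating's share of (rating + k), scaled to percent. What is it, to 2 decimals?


effective% = rating / (rating + k) * 100
= 50 / (50 + 100) * 100
= 50 / 150 * 100
= 0.333333 * 100
= 33.33%

33.33%


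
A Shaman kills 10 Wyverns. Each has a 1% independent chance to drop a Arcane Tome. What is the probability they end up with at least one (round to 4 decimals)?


P(at least one) = 1 - P(none) = 1 - (1-p)^n
p = 1/100 = 0.01
1 - p = 0.99
(1 - p)^10 = 0.99^10 = 0.904382
P(at least one) = 1 - 0.904382 = 0.0956

0.0956


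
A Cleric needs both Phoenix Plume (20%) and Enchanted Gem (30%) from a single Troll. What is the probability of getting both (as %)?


For independent events, P(both) = P(A) * P(B)
= 20% * 30%
= 600 / 100 %
= 6.0%

6.0%


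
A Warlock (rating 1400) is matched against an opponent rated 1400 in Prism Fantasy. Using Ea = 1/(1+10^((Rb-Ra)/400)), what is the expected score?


Elo expected score: Ea = 1/(1 + 10^((Rb-Ra)/400))
Rb - Ra = 1400 - 1400 = 0
(Rb-Ra)/400 = 0/400 = 0.0
10^0.0 = 1.0
Ea = 1/(1 + 1.0) = 1/2.0 = 0.5000

0.5000


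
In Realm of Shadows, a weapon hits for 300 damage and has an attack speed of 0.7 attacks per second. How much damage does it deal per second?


DPS = damage * attack_speed
= 300 * 0.7
= 210.0

210.0 DPS


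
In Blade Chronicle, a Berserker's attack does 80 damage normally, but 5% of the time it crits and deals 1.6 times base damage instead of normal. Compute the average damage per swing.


E[dmg] = base * (1 + crit_chance * (crit_mult - 1))
cc as decimal = 5/100 = 0.05
cm - 1 = 1.6 - 1 = 0.6
Bonus factor = 0.05 * 0.6 = 0.03
Total multiplier = 1 + 0.03 = 1.03
Expected damage = 80 * 1.03 = 82.40

82.40 damage


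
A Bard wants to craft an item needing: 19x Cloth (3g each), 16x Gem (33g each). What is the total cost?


Cost breakdown:
  Cloth: 19 * 3 = 57
  Gem: 16 * 33 = 528
Total = 57 + 528 = 585

585 gold


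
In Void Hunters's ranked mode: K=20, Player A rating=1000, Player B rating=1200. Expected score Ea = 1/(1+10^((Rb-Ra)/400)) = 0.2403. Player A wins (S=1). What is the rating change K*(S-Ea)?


Elo update: delta = K * (S - Ea), where S = 1 (wins)
S - Ea = 1 - 0.2403 = 0.7597
Rating change = 20 * 0.7597
= 15.19

15.19 rating points


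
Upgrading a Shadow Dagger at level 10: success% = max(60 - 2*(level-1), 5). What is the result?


raw_rate = 60 - 2 * (10 - 1)
= 60 - 2 * 9
= 60 - 18
= 42
Apply floor: max(42, 5) = 42%

42%


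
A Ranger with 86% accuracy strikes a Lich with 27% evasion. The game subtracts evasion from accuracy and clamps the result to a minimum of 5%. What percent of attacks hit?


accuracy - evasion = 86 - 27 = 59
Apply floor: max(59, 5) = 59
Hit chance = 59%

59%


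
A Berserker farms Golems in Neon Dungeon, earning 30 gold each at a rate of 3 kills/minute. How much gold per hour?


Gold per minute = 30 * 3 = 90
Gold per hour = 90 * 60 = 5400

5400 gold/hour


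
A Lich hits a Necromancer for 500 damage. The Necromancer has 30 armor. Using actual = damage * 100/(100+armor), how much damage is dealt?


actual = 500 * 100 / (100 + 30)
= 500 * 100 / 130
= 50000 / 130
= 384.62

384.62 damage


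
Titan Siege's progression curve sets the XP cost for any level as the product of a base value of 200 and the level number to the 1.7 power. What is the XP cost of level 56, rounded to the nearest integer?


XP = 200 * level^1.7
Substitute level = 56:
XP = 200 * 56^1.7
= 200 * 937.3886
= 187478

187478 XP


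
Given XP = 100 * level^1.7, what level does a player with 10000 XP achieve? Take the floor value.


XP = 100 * level^1.7, so level = (XP / 100)^(1/1.7)
= (10000 / 100)^(1/1.7)
= 100.0^0.5882
= 15.0131
Floor: level = 15

level 15


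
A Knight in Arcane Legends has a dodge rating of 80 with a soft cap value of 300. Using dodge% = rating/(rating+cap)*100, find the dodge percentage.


dodge% = 80 / (80 + 300) * 100
= 80 / 380 * 100
= 0.210526 * 100
= 21.05%

21.05%


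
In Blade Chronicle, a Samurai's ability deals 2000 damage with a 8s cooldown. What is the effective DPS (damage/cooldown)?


DPS = damage / cooldown
= 2000 / 8
= 250.00

250.00 DPS


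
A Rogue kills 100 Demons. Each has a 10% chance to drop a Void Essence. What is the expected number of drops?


Expected drops = kills * (drop_rate / 100)
= 100 * (10 / 100)
= 100 * 0.1
= 10.0

10.0 drops


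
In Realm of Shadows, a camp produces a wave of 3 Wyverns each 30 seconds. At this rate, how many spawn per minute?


Spawns per minute = count * (60 / interval)
= 3 * (60 / 30)
= 3 * 2.0
= 6.0

6.0 per minute


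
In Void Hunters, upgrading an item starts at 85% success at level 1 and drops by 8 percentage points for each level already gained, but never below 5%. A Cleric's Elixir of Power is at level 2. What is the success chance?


raw_rate = 85 - 8 * (2 - 1)
= 85 - 8 * 1
= 85 - 8
= 77
Apply floor: max(77, 5) = 77%

77%


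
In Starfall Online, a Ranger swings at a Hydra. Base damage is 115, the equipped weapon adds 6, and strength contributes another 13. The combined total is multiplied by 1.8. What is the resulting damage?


Sum base + weapon + str = 115 + 6 + 13 = 134
Multiply by 1.8:
134 * 1.8 = 241.2

241.2 damage


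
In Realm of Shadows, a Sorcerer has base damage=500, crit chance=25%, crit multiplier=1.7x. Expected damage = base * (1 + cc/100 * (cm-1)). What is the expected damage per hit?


E[dmg] = base * (1 + crit_chance * (crit_mult - 1))
cc as decimal = 25/100 = 0.25
cm - 1 = 1.7 - 1 = 0.7
Bonus factor = 0.25 * 0.7 = 0.175
Total multiplier = 1 + 0.175 = 1.175
Expected damage = 500 * 1.175 = 587.50

587.50 damage


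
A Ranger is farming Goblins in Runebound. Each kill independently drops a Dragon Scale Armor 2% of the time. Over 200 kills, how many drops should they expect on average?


Expected drops = kills * (drop_rate / 100)
= 200 * (2 / 100)
= 200 * 0.02
= 4.0

4.0 drops


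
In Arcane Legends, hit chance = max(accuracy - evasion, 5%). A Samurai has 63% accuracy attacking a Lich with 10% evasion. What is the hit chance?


accuracy - evasion = 63 - 10 = 53
Apply floor: max(53, 5) = 53
Hit chance = 53%

53%


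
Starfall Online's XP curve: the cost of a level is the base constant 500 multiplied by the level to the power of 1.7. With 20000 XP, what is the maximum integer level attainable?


XP = 500 * level^1.7, so level = (XP / 500)^(1/1.7)
= (20000 / 500)^(1/1.7)
= 40.0^0.5882
= 8.7577
Floor: level = 8

level 8


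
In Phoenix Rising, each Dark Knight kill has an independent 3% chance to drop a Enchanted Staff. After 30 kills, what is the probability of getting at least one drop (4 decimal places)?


P(at least one) = 1 - P(none) = 1 - (1-p)^n
p = 3/100 = 0.03
1 - p = 0.97
(1 - p)^30 = 0.97^30 = 0.401007
P(at least one) = 1 - 0.401007 = 0.5990

0.5990


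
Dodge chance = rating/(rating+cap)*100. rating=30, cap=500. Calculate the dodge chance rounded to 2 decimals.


dodge% = 30 / (30 + 500) * 100
= 30 / 530 * 100
= 0.056604 * 100
= 5.66%

5.66%


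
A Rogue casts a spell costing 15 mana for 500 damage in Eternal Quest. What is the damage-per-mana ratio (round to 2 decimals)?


Efficiency = damage / mana
= 500 / 15
= 33.33

33.33 dmg/mana


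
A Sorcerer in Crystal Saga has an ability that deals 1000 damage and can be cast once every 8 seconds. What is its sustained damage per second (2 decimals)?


DPS = damage / cooldown
= 1000 / 8
= 125.00

125.00 DPS


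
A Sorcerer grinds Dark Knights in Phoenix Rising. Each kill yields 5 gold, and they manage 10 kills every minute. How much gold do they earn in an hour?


Gold per minute = 5 * 10 = 50
Gold per hour = 50 * 60 = 3000

3000 gold/hour


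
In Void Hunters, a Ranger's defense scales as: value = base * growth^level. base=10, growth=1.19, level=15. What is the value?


value = base * growth^level
= 10 * 1.19^15
= 10 * 13.58953
= 135.90

135.90 defense


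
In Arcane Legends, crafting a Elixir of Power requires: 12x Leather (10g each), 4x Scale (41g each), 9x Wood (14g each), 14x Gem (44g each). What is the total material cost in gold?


Cost breakdown:
  Leather: 12 * 10 = 120
  Scale: 4 * 41 = 164
  Wood: 9 * 14 = 126
  Gem: 14 * 44 = 616
Total = 120 + 164 + 126 + 616 = 1026

1026 gold


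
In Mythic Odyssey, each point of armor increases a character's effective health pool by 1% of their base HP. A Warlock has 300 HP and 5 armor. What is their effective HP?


EHP = 300 * (1 + 5/100)
= 300 * (1 + 0.05)
= 300 * 1.05
= 315.0

315.0 EHP


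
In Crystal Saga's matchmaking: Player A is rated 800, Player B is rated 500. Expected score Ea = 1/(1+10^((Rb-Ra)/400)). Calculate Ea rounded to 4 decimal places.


Elo expected score: Ea = 1/(1 + 10^((Rb-Ra)/400))
Rb - Ra = 500 - 800 = -300
(Rb-Ra)/400 = -300/400 = -0.75
10^-0.75 = 0.177828
Ea = 1/(1 + 0.177828) = 1/1.177828 = 0.8490

0.8490


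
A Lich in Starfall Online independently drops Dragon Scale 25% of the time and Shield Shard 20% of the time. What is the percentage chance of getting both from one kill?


For independent events, P(both) = P(A) * P(B)
= 25% * 20%
= 500 / 100 %
= 5.0%

5.0%


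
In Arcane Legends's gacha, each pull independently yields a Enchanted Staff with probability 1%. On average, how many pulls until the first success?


Expected pulls for a geometric distribution = 1/p = 100 / rate%
= 100 / 1
= 100.0

100.0 pulls


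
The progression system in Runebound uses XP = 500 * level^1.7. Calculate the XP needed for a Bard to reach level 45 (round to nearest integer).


XP = 500 * level^1.7
Substitute level = 45:
XP = 500 * 45^1.7
= 500 * 646.3404
= 323170

323170 XP


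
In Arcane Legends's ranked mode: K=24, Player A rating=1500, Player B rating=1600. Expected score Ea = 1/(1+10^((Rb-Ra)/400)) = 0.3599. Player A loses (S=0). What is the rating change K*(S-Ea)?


Elo update: delta = K * (S - Ea), where S = 0 (loses)
S - Ea = 0 - 0.3599 = -0.3599
Rating change = 24 * -0.3599
= -8.64

-8.64 rating points


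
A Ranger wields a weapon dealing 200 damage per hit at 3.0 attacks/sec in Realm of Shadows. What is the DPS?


DPS = damage * attack_speed
= 200 * 3.0
= 600.0

600.0 DPS


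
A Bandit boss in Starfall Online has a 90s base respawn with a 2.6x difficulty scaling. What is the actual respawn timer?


Respawn time = base * multiplier
= 90 * 2.6
= 234.0 seconds

234.0 seconds


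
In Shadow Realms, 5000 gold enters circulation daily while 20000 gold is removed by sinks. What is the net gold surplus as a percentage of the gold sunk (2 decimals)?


Net gold = 5000 - 20000 = -15000
Inflation rate = net / sunk * 100 = -15000 / 20000 * 100
= -0.75 * 100
= -75.00%

-75.00%


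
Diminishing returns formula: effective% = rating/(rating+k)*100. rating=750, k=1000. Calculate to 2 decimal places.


effective% = rating / (rating + k) * 100
= 750 / (750 + 1000) * 100
= 750 / 1750 * 100
= 0.428571 * 100
= 42.86%

42.86%


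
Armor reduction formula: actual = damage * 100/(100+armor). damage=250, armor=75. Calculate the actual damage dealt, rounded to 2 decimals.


actual = 250 * 100 / (100 + 75)
= 250 * 100 / 175
= 25000 / 175
= 142.86

142.86 damage


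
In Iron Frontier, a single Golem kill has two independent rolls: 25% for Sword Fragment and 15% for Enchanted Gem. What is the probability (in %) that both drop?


For independent events, P(both) = P(A) * P(B)
= 25% * 15%
= 375 / 100 %
= 3.75%

3.75%


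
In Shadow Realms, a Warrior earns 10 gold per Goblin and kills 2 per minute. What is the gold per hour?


Gold per minute = 10 * 2 = 20
Gold per hour = 20 * 60 = 1200

1200 gold/hour
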